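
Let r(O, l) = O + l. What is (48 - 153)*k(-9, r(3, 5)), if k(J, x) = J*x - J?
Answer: 6615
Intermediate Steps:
k(J, x) = -J + J*x
(48 - 153)*k(-9, r(3, 5)) = (48 - 153)*(-9*(-1 + (3 + 5))) = -(-945)*(-1 + 8) = -(-945)*7 = -105*(-63) = 6615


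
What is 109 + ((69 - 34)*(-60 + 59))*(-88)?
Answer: 3189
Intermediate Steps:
109 + ((69 - 34)*(-60 + 59))*(-88) = 109 + (35*(-1))*(-88) = 109 - 35*(-88) = 109 + 3080 = 3189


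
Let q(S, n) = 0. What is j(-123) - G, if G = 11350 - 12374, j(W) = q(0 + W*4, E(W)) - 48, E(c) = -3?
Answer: 976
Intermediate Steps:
j(W) = -48 (j(W) = 0 - 48 = -48)
G = -1024
j(-123) - G = -48 - 1*(-1024) = -48 + 1024 = 976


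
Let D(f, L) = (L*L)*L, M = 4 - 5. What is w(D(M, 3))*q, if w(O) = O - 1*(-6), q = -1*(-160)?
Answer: 5280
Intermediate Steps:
q = 160
M = -1
D(f, L) = L³ (D(f, L) = L²*L = L³)
w(O) = 6 + O (w(O) = O + 6 = 6 + O)
w(D(M, 3))*q = (6 + 3³)*160 = (6 + 27)*160 = 33*160 = 5280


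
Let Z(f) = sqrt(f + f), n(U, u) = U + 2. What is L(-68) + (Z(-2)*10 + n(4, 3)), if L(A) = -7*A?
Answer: 482 + 20*I ≈ 482.0 + 20.0*I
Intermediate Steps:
n(U, u) = 2 + U
Z(f) = sqrt(2)*sqrt(f) (Z(f) = sqrt(2*f) = sqrt(2)*sqrt(f))
L(-68) + (Z(-2)*10 + n(4, 3)) = -7*(-68) + ((sqrt(2)*sqrt(-2))*10 + (2 + 4)) = 476 + ((sqrt(2)*(I*sqrt(2)))*10 + 6) = 476 + ((2*I)*10 + 6) = 476 + (20*I + 6) = 476 + (6 + 20*I) = 482 + 20*I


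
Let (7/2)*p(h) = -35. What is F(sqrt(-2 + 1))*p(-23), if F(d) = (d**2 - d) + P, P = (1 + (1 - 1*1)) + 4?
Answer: -40 + 10*I ≈ -40.0 + 10.0*I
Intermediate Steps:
P = 5 (P = (1 + (1 - 1)) + 4 = (1 + 0) + 4 = 1 + 4 = 5)
p(h) = -10 (p(h) = (2/7)*(-35) = -10)
F(d) = 5 + d**2 - d (F(d) = (d**2 - d) + 5 = 5 + d**2 - d)
F(sqrt(-2 + 1))*p(-23) = (5 + (sqrt(-2 + 1))**2 - sqrt(-2 + 1))*(-10) = (5 + (sqrt(-1))**2 - sqrt(-1))*(-10) = (5 + I**2 - I)*(-10) = (5 - 1 - I)*(-10) = (4 - I)*(-10) = -40 + 10*I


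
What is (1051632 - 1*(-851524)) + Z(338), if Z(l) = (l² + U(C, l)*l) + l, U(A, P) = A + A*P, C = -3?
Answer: 1673992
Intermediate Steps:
Z(l) = l + l² + l*(-3 - 3*l) (Z(l) = (l² + (-3*(1 + l))*l) + l = (l² + (-3 - 3*l)*l) + l = (l² + l*(-3 - 3*l)) + l = l + l² + l*(-3 - 3*l))
(1051632 - 1*(-851524)) + Z(338) = (1051632 - 1*(-851524)) + 2*338*(-1 - 1*338) = (1051632 + 851524) + 2*338*(-1 - 338) = 1903156 + 2*338*(-339) = 1903156 - 229164 = 1673992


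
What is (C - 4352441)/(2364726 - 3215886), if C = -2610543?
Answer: 870373/106395 ≈ 8.1806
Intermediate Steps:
(C - 4352441)/(2364726 - 3215886) = (-2610543 - 4352441)/(2364726 - 3215886) = -6962984/(-851160) = -6962984*(-1/851160) = 870373/106395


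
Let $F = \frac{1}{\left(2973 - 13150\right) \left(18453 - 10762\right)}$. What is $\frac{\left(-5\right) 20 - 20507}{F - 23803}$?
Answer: $\frac{537645607783}{621030640174} \approx 0.86573$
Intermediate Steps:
$F = - \frac{1}{78271307}$ ($F = \frac{1}{\left(-10177\right) 7691} = \frac{1}{-78271307} = - \frac{1}{78271307} \approx -1.2776 \cdot 10^{-8}$)
$\frac{\left(-5\right) 20 - 20507}{F - 23803} = \frac{\left(-5\right) 20 - 20507}{- \frac{1}{78271307} - 23803} = \frac{-100 - 20507}{- \frac{1863091920522}{78271307}} = \left(-20607\right) \left(- \frac{78271307}{1863091920522}\right) = \frac{537645607783}{621030640174}$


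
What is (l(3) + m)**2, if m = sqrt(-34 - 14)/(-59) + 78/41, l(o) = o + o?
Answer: 365340768/5851561 - 2592*I*sqrt(3)/2419 ≈ 62.435 - 1.8559*I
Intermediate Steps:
l(o) = 2*o
m = 78/41 - 4*I*sqrt(3)/59 (m = sqrt(-48)*(-1/59) + 78*(1/41) = (4*I*sqrt(3))*(-1/59) + 78/41 = -4*I*sqrt(3)/59 + 78/41 = 78/41 - 4*I*sqrt(3)/59 ≈ 1.9024 - 0.11743*I)
(l(3) + m)**2 = (2*3 + (78/41 - 4*I*sqrt(3)/59))**2 = (6 + (78/41 - 4*I*sqrt(3)/59))**2 = (324/41 - 4*I*sqrt(3)/59)**2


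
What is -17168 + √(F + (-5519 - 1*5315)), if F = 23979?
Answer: -17168 + √13145 ≈ -17053.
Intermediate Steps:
-17168 + √(F + (-5519 - 1*5315)) = -17168 + √(23979 + (-5519 - 1*5315)) = -17168 + √(23979 + (-5519 - 5315)) = -17168 + √(23979 - 10834) = -17168 + √13145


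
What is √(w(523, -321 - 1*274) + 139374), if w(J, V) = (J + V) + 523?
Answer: 5*√5593 ≈ 373.93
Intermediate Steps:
w(J, V) = 523 + J + V
√(w(523, -321 - 1*274) + 139374) = √((523 + 523 + (-321 - 1*274)) + 139374) = √((523 + 523 + (-321 - 274)) + 139374) = √((523 + 523 - 595) + 139374) = √(451 + 139374) = √139825 = 5*√5593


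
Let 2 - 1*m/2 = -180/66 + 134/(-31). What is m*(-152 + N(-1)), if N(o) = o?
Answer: -944316/341 ≈ -2769.3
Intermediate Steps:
m = 6172/341 (m = 4 - 2*(-180/66 + 134/(-31)) = 4 - 2*(-180*1/66 + 134*(-1/31)) = 4 - 2*(-30/11 - 134/31) = 4 - 2*(-2404/341) = 4 + 4808/341 = 6172/341 ≈ 18.100)
m*(-152 + N(-1)) = 6172*(-152 - 1)/341 = (6172/341)*(-153) = -944316/341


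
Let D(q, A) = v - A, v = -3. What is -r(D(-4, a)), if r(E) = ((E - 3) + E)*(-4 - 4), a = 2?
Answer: -104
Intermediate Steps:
D(q, A) = -3 - A
r(E) = 24 - 16*E (r(E) = ((-3 + E) + E)*(-8) = (-3 + 2*E)*(-8) = 24 - 16*E)
-r(D(-4, a)) = -(24 - 16*(-3 - 1*2)) = -(24 - 16*(-3 - 2)) = -(24 - 16*(-5)) = -(24 + 80) = -1*104 = -104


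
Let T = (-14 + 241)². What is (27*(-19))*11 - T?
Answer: -57172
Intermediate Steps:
T = 51529 (T = 227² = 51529)
(27*(-19))*11 - T = (27*(-19))*11 - 1*51529 = -513*11 - 51529 = -5643 - 51529 = -57172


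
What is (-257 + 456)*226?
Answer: 44974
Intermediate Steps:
(-257 + 456)*226 = 199*226 = 44974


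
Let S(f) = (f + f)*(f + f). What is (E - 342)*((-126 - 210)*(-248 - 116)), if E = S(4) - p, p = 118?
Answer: -48432384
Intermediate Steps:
S(f) = 4*f² (S(f) = (2*f)*(2*f) = 4*f²)
E = -54 (E = 4*4² - 1*118 = 4*16 - 118 = 64 - 118 = -54)
(E - 342)*((-126 - 210)*(-248 - 116)) = (-54 - 342)*((-126 - 210)*(-248 - 116)) = -(-133056)*(-364) = -396*122304 = -48432384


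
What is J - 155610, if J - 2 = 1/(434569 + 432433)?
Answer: -134912447215/867002 ≈ -1.5561e+5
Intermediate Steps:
J = 1734005/867002 (J = 2 + 1/(434569 + 432433) = 2 + 1/867002 = 1734005/867002 ≈ 2.0000)
J - 155610 = 1734005/867002 - 155610 = -134912447215/867002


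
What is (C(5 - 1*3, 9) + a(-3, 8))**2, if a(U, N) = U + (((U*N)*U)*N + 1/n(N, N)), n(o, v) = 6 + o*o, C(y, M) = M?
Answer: 1659829081/4900 ≈ 3.3874e+5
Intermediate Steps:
n(o, v) = 6 + o**2
a(U, N) = U + 1/(6 + N**2) + N**2*U**2 (a(U, N) = U + (((U*N)*U)*N + 1/(6 + N**2)) = U + (((N*U)*U)*N + 1/(6 + N**2)) = U + ((N*U**2)*N + 1/(6 + N**2)) = U + (N**2*U**2 + 1/(6 + N**2)) = U + (1/(6 + N**2) + N**2*U**2) = U + 1/(6 + N**2) + N**2*U**2)
(C(5 - 1*3, 9) + a(-3, 8))**2 = (9 + (1 - 3*(1 - 3*8**2)*(6 + 8**2))/(6 + 8**2))**2 = (9 + (1 - 3*(1 - 3*64)*(6 + 64))/(6 + 64))**2 = (9 + (1 - 3*(1 - 192)*70)/70)**2 = (9 + (1 - 3*(-191)*70)/70)**2 = (9 + (1 + 40110)/70)**2 = (9 + (1/70)*40111)**2 = (9 + 40111/70)**2 = (40741/70)**2 = 1659829081/4900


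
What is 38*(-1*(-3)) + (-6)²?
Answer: 150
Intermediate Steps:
38*(-1*(-3)) + (-6)² = 38*3 + 36 = 114 + 36 = 150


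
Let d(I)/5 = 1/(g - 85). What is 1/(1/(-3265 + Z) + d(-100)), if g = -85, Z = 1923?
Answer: -11407/344 ≈ -33.160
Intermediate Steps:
d(I) = -1/34 (d(I) = 5/(-85 - 85) = 5/(-170) = 5*(-1/170) = -1/34)
1/(1/(-3265 + Z) + d(-100)) = 1/(1/(-3265 + 1923) - 1/34) = 1/(1/(-1342) - 1/34) = 1/(-1/1342 - 1/34) = 1/(-344/11407) = -11407/344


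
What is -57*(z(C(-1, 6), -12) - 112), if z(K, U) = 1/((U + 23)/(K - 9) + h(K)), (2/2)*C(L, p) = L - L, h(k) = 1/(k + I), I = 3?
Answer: 51585/8 ≈ 6448.1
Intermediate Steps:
h(k) = 1/(3 + k) (h(k) = 1/(k + 3) = 1/(3 + k))
C(L, p) = 0 (C(L, p) = L - L = 0)
z(K, U) = 1/(1/(3 + K) + (23 + U)/(-9 + K)) (z(K, U) = 1/((U + 23)/(K - 9) + 1/(3 + K)) = 1/((23 + U)/(-9 + K) + 1/(3 + K)) = 1/(1/(3 + K) + (23 + U)/(-9 + K)))
-57*(z(C(-1, 6), -12) - 112) = -57*((-9 + 0)*(3 + 0)/(-9 + 0 + (3 + 0)*(23 - 12)) - 112) = -57*(-9*3/(-9 + 0 + 3*11) - 112) = -57*(-9*3/(-9 + 0 + 33) - 112) = -57*(-9*3/24 - 112) = -57*((1/24)*(-9)*3 - 112) = -57*(-9/8 - 112) = -57*(-905/8) = 51585/8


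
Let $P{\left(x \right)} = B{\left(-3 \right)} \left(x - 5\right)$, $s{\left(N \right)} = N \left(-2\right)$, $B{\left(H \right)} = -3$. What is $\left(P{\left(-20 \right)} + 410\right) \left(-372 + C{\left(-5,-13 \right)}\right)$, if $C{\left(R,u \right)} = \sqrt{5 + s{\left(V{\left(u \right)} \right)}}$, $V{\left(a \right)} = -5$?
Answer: $-180420 + 485 \sqrt{15} \approx -1.7854 \cdot 10^{5}$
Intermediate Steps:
$s{\left(N \right)} = - 2 N$
$P{\left(x \right)} = 15 - 3 x$ ($P{\left(x \right)} = - 3 \left(x - 5\right) = - 3 \left(-5 + x\right) = 15 - 3 x$)
$C{\left(R,u \right)} = \sqrt{15}$ ($C{\left(R,u \right)} = \sqrt{5 - -10} = \sqrt{5 + 10} = \sqrt{15}$)
$\left(P{\left(-20 \right)} + 410\right) \left(-372 + C{\left(-5,-13 \right)}\right) = \left(\left(15 - -60\right) + 410\right) \left(-372 + \sqrt{15}\right) = \left(\left(15 + 60\right) + 410\right) \left(-372 + \sqrt{15}\right) = \left(75 + 410\right) \left(-372 + \sqrt{15}\right) = 485 \left(-372 + \sqrt{15}\right) = -180420 + 485 \sqrt{15}$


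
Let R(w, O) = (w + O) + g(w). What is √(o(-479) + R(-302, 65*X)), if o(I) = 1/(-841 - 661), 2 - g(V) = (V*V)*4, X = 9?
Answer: I*√822383395626/1502 ≈ 603.76*I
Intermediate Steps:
g(V) = 2 - 4*V² (g(V) = 2 - V*V*4 = 2 - V²*4 = 2 - 4*V²)
R(w, O) = 2 + O + w - 4*w² (R(w, O) = (w + O) + (2 - 4*w²) = (O + w) + (2 - 4*w²) = 2 + O + w - 4*w²)
o(I) = -1/1502 (o(I) = 1/(-1502) = -1/1502)
√(o(-479) + R(-302, 65*X)) = √(-1/1502 + (2 + 65*9 - 302 - 4*(-302)²)) = √(-1/1502 + (2 + 585 - 302 - 4*91204)) = √(-1/1502 + (2 + 585 - 302 - 364816)) = √(-1/1502 - 364531) = √(-547525563/1502) = I*√822383395626/1502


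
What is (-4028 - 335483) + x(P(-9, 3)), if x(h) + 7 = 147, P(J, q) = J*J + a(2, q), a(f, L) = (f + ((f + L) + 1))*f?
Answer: -339371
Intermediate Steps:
a(f, L) = f*(1 + L + 2*f) (a(f, L) = (f + ((L + f) + 1))*f = (f + (1 + L + f))*f = (1 + L + 2*f)*f = f*(1 + L + 2*f))
P(J, q) = 10 + J² + 2*q (P(J, q) = J*J + 2*(1 + q + 2*2) = J² + 2*(1 + q + 4) = J² + 2*(5 + q) = J² + (10 + 2*q) = 10 + J² + 2*q)
x(h) = 140 (x(h) = -7 + 147 = 140)
(-4028 - 335483) + x(P(-9, 3)) = (-4028 - 335483) + 140 = -339511 + 140 = -339371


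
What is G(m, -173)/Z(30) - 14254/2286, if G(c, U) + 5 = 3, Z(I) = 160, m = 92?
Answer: -571303/91440 ≈ -6.2478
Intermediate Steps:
G(c, U) = -2 (G(c, U) = -5 + 3 = -2)
G(m, -173)/Z(30) - 14254/2286 = -2/160 - 14254/2286 = -2*1/160 - 14254*1/2286 = -1/80 - 7127/1143 = -571303/91440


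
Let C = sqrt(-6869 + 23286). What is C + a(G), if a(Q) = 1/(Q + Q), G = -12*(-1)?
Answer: 1/24 + sqrt(16417) ≈ 128.17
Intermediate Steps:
C = sqrt(16417) ≈ 128.13
G = 12
a(Q) = 1/(2*Q)
C + a(G) = sqrt(16417) + (1/2)/12 = sqrt(16417) + (1/2)*(1/12) = sqrt(16417) + 1/24 = 1/24 + sqrt(16417)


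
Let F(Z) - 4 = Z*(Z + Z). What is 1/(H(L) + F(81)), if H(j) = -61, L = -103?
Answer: 1/13065 ≈ 7.6540e-5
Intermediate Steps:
F(Z) = 4 + 2*Z**2 (F(Z) = 4 + Z*(Z + Z) = 4 + Z*(2*Z) = 4 + 2*Z**2)
1/(H(L) + F(81)) = 1/(-61 + (4 + 2*81**2)) = 1/(-61 + (4 + 2*6561)) = 1/(-61 + (4 + 13122)) = 1/(-61 + 13126) = 1/13065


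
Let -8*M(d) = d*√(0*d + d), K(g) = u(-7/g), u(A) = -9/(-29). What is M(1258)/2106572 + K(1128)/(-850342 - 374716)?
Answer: -9/35526682 - 37*√1258/495664 ≈ -0.0026479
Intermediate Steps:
u(A) = 9/29 (u(A) = -9*(-1/29) = 9/29)
K(g) = 9/29
M(d) = -d^(3/2)/8 (M(d) = -d*√(0*d + d)/8 = -d*√(0 + d)/8 = -d*√d/8 = -d^(3/2)/8)
M(1258)/2106572 + K(1128)/(-850342 - 374716) = -629*√1258/4/2106572 + 9/(29*(-850342 - 374716)) = -629*√1258/4*(1/2106572) + (9/29)/(-1225058) = -629*√1258/4*(1/2106572) + (9/29)*(-1/1225058) = -37*√1258/495664 - 9/35526682 = -9/35526682 - 37*√1258/495664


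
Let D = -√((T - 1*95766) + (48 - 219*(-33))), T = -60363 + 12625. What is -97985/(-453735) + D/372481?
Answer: 19597/90747 - I*√136229/372481 ≈ 0.21595 - 0.0009909*I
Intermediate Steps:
T = -47738
D = -I*√136229 (D = -√((-47738 - 1*95766) + (48 - 219*(-33))) = -√((-47738 - 95766) + (48 + 7227)) = -√(-143504 + 7275) = -√(-136229) = -I*√136229 ≈ -369.09*I)
-97985/(-453735) + D/372481 = -97985/(-453735) - I*√136229/372481 = -97985*(-1/453735) - I*√136229*(1/372481) = 19597/90747 - I*√136229/372481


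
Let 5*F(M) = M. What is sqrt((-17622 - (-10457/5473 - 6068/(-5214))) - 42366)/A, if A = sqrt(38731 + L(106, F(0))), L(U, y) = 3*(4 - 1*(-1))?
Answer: I*sqrt(473171750684146577826906)/552832228806 ≈ 1.2443*I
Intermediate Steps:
F(M) = M/5
L(U, y) = 15 (L(U, y) = 3*(4 + 1) = 3*5 = 15)
A = sqrt(38746) (A = sqrt(38731 + 15) = sqrt(38746) ≈ 196.84)
sqrt((-17622 - (-10457/5473 - 6068/(-5214))) - 42366)/A = sqrt((-17622 - (-10457/5473 - 6068/(-5214))) - 42366)/(sqrt(38746)) = sqrt((-17622 - (-10457*1/5473 - 6068*(-1/5214))) - 42366)*(sqrt(38746)/38746) = sqrt((-17622 - (-10457/5473 + 3034/2607)) - 42366)*(sqrt(38746)/38746) = sqrt((-17622 - 1*(-10656317/14268111)) - 42366)*(sqrt(38746)/38746) = sqrt((-17622 + 10656317/14268111) - 42366)*(sqrt(38746)/38746) = sqrt(-251421995725/14268111 - 42366)*(sqrt(38746)/38746) = sqrt(-855904786351/14268111)*(sqrt(38746)/38746) = (I*sqrt(12212144497087352961)/14268111)*(sqrt(38746)/38746) = I*sqrt(473171750684146577826906)/552832228806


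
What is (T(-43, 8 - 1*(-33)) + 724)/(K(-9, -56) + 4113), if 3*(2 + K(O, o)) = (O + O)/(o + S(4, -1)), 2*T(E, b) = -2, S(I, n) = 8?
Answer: 1928/10963 ≈ 0.17586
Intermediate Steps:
T(E, b) = -1 (T(E, b) = (½)*(-2) = -1)
K(O, o) = -2 + 2*O/(3*(8 + o)) (K(O, o) = -2 + ((O + O)/(o + 8))/3 = -2 + ((2*O)/(8 + o))/3 = -2 + (2*O/(8 + o))/3 = -2 + 2*O/(3*(8 + o)))
(T(-43, 8 - 1*(-33)) + 724)/(K(-9, -56) + 4113) = (-1 + 724)/(2*(-24 - 9 - 3*(-56))/(3*(8 - 56)) + 4113) = 723/((⅔)*(-24 - 9 + 168)/(-48) + 4113) = 723/((⅔)*(-1/48)*135 + 4113) = 723/(-15/8 + 4113) = 723/(32889/8) = 723*(8/32889) = 1928/10963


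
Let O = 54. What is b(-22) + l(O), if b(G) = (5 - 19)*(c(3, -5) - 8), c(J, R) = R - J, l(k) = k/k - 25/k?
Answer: 12125/54 ≈ 224.54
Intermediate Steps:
l(k) = 1 - 25/k
b(G) = 224 (b(G) = (5 - 19)*((-5 - 1*3) - 8) = -14*((-5 - 3) - 8) = -14*(-8 - 8) = -14*(-16) = 224)
b(-22) + l(O) = 224 + (-25 + 54)/54 = 224 + (1/54)*29 = 224 + 29/54 = 12125/54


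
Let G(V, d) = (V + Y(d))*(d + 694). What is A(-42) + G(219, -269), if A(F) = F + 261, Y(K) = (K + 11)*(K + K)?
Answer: 59084994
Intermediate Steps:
Y(K) = 2*K*(11 + K) (Y(K) = (11 + K)*(2*K) = 2*K*(11 + K))
G(V, d) = (694 + d)*(V + 2*d*(11 + d)) (G(V, d) = (V + 2*d*(11 + d))*(d + 694) = (V + 2*d*(11 + d))*(694 + d) = (694 + d)*(V + 2*d*(11 + d)))
A(F) = 261 + F
A(-42) + G(219, -269) = (261 - 42) + (2*(-269)³ + 694*219 + 1410*(-269)² + 15268*(-269) + 219*(-269)) = 219 + (2*(-19465109) + 151986 + 1410*72361 - 4107092 - 58911) = 219 + (-38930218 + 151986 + 102029010 - 4107092 - 58911) = 219 + 59084775 = 59084994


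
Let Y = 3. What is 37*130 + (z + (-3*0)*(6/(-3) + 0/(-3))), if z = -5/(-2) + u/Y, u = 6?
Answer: 9629/2 ≈ 4814.5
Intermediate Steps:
z = 9/2 (z = -5/(-2) + 6/3 = -5*(-1/2) + 6*(1/3) = 5/2 + 2 = 9/2 ≈ 4.5000)
37*130 + (z + (-3*0)*(6/(-3) + 0/(-3))) = 37*130 + (9/2 + (-3*0)*(6/(-3) + 0/(-3))) = 4810 + (9/2 + 0*(6*(-1/3) + 0*(-1/3))) = 4810 + (9/2 + 0*(-2 + 0)) = 4810 + (9/2 + 0*(-2)) = 4810 + (9/2 + 0) = 4810 + 9/2 = 9629/2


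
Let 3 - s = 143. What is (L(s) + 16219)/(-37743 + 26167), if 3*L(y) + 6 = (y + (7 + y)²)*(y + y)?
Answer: 4865069/34728 ≈ 140.09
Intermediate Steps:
s = -140 (s = 3 - 1*143 = 3 - 143 = -140)
L(y) = -2 + 2*y*(y + (7 + y)²)/3 (L(y) = -2 + ((y + (7 + y)²)*(y + y))/3 = -2 + ((y + (7 + y)²)*(2*y))/3 = -2 + (2*y*(y + (7 + y)²))/3 = -2 + 2*y*(y + (7 + y)²)/3)
(L(s) + 16219)/(-37743 + 26167) = ((-2 + (⅔)*(-140)² + (⅔)*(-140)*(7 - 140)²) + 16219)/(-37743 + 26167) = ((-2 + (⅔)*19600 + (⅔)*(-140)*(-133)²) + 16219)/(-11576) = ((-2 + 39200/3 + (⅔)*(-140)*17689) + 16219)*(-1/11576) = ((-2 + 39200/3 - 4952920/3) + 16219)*(-1/11576) = (-4913726/3 + 16219)*(-1/11576) = -4865069/3*(-1/11576) = 4865069/34728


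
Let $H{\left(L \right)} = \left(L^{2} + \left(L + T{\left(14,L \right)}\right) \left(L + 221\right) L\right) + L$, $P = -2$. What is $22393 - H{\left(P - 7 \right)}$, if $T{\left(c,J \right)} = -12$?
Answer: $-17747$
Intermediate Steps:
$H{\left(L \right)} = L + L^{2} + L \left(-12 + L\right) \left(221 + L\right)$ ($H{\left(L \right)} = \left(L^{2} + \left(L - 12\right) \left(L + 221\right) L\right) + L = \left(L^{2} + \left(-12 + L\right) \left(221 + L\right) L\right) + L = \left(L^{2} + L \left(-12 + L\right) \left(221 + L\right)\right) + L = L + L^{2} + L \left(-12 + L\right) \left(221 + L\right)$)
$22393 - H{\left(P - 7 \right)} = 22393 - \left(-2 - 7\right) \left(-2651 + \left(-2 - 7\right)^{2} + 210 \left(-2 - 7\right)\right) = 22393 - - 9 \left(-2651 + \left(-9\right)^{2} + 210 \left(-9\right)\right) = 22393 - - 9 \left(-2651 + 81 - 1890\right) = 22393 - \left(-9\right) \left(-4460\right) = 22393 - 40140 = -17747$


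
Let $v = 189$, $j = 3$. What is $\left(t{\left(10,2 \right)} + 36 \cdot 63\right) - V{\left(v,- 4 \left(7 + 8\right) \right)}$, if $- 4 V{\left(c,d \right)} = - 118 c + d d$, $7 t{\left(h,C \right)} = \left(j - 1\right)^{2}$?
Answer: $- \frac{33697}{14} \approx -2406.9$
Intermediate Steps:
$t{\left(h,C \right)} = \frac{4}{7}$ ($t{\left(h,C \right)} = \frac{\left(3 - 1\right)^{2}}{7} = \frac{2^{2}}{7} = \frac{1}{7} \cdot 4 = \frac{4}{7}$)
$V{\left(c,d \right)} = - \frac{d^{2}}{4} + \frac{59 c}{2}$ ($V{\left(c,d \right)} = - \frac{- 118 c + d d}{4} = - \frac{- 118 c + d^{2}}{4} = - \frac{d^{2} - 118 c}{4} = - \frac{d^{2}}{4} + \frac{59 c}{2}$)
$\left(t{\left(10,2 \right)} + 36 \cdot 63\right) - V{\left(v,- 4 \left(7 + 8\right) \right)} = \left(\frac{4}{7} + 36 \cdot 63\right) - \left(- \frac{\left(- 4 \left(7 + 8\right)\right)^{2}}{4} + \frac{59}{2} \cdot 189\right) = \left(\frac{4}{7} + 2268\right) - \left(- \frac{\left(\left(-4\right) 15\right)^{2}}{4} + \frac{11151}{2}\right) = \frac{15880}{7} - \left(- \frac{\left(-60\right)^{2}}{4} + \frac{11151}{2}\right) = \frac{15880}{7} - \left(\left(- \frac{1}{4}\right) 3600 + \frac{11151}{2}\right) = \frac{15880}{7} - \left(-900 + \frac{11151}{2}\right) = \frac{15880}{7} - \frac{9351}{2} = - \frac{33697}{14}$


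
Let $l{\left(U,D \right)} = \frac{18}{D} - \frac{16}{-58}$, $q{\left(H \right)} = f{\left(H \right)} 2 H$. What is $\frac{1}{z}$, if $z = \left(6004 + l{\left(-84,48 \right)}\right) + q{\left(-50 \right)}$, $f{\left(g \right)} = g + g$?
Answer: $\frac{232}{3713079} \approx 6.2482 \cdot 10^{-5}$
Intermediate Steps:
$f{\left(g \right)} = 2 g$
$q{\left(H \right)} = 4 H^{2}$ ($q{\left(H \right)} = 2 H 2 H = 4 H H = 4 H^{2}$)
$l{\left(U,D \right)} = \frac{8}{29} + \frac{18}{D}$ ($l{\left(U,D \right)} = \frac{18}{D} - - \frac{8}{29} = \frac{18}{D} + \frac{8}{29} = \frac{8}{29} + \frac{18}{D}$)
$z = \frac{3713079}{232}$ ($z = \left(6004 + \left(\frac{8}{29} + \frac{18}{48}\right)\right) + 4 \left(-50\right)^{2} = \left(6004 + \left(\frac{8}{29} + 18 \cdot \frac{1}{48}\right)\right) + 4 \cdot 2500 = \left(6004 + \left(\frac{8}{29} + \frac{3}{8}\right)\right) + 10000 = \left(6004 + \frac{151}{232}\right) + 10000 = \frac{1393079}{232} + 10000 = \frac{3713079}{232} \approx 16005.0$)
$\frac{1}{z} = \frac{1}{\frac{3713079}{232}} = \frac{232}{3713079}$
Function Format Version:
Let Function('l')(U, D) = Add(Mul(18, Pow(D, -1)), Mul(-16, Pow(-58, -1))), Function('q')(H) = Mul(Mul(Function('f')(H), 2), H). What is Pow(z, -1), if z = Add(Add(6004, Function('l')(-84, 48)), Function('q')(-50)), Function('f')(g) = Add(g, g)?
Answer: Rational(232, 3713079) ≈ 6.2482e-5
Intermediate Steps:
Function('f')(g) = Mul(2, g)
Function('q')(H) = Mul(4, Pow(H, 2)) (Function('q')(H) = Mul(Mul(Mul(2, H), 2), H) = Mul(Mul(4, H), H) = Mul(4, Pow(H, 2)))
Function('l')(U, D) = Add(Rational(8, 29), Mul(18, Pow(D, -1))) (Function('l')(U, D) = Add(Mul(18, Pow(D, -1)), Mul(-16, Rational(-1, 58))) = Add(Mul(18, Pow(D, -1)), Rational(8, 29)) = Add(Rational(8, 29), Mul(18, Pow(D, -1))))
z = Rational(3713079, 232) (z = Add(Add(6004, Add(Rational(8, 29), Mul(18, Pow(48, -1)))), Mul(4, Pow(-50, 2))) = Add(Add(6004, Add(Rational(8, 29), Mul(18, Rational(1, 48)))), Mul(4, 2500)) = Add(Add(6004, Add(Rational(8, 29), Rational(3, 8))), 10000) = Add(Add(6004, Rational(151, 232)), 10000) = Add(Rational(1393079, 232), 10000) = Rational(3713079, 232) ≈ 16005.)
Pow(z, -1) = Pow(Rational(3713079, 232), -1) = Rational(232, 3713079)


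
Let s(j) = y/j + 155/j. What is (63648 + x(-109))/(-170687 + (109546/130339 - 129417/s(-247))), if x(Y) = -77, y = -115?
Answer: 331431222760/3276533809781 ≈ 0.10115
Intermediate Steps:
s(j) = 40/j (s(j) = -115/j + 155/j = 40/j)
(63648 + x(-109))/(-170687 + (109546/130339 - 129417/s(-247))) = (63648 - 77)/(-170687 + (109546/130339 - 129417/(40/(-247)))) = 63571/(-170687 + (109546*(1/130339) - 129417/(40*(-1/247)))) = 63571/(-170687 + (109546/130339 - 129417/(-40/247))) = 63571/(-170687 + (109546/130339 - 129417*(-247/40))) = 63571/(-170687 + (109546/130339 + 31965999/40)) = 63571/(-170687 + 4166420725501/5213560) = 63571/(3276533809781/5213560) = 63571*(5213560/3276533809781) = 331431222760/3276533809781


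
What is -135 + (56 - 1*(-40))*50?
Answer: 4665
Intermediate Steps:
-135 + (56 - 1*(-40))*50 = -135 + (56 + 40)*50 = -135 + 96*50 = -135 + 4800 = 4665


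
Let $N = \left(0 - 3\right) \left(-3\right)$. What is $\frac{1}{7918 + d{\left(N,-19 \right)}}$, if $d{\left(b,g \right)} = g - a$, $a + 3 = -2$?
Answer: $\frac{1}{7904} \approx 0.00012652$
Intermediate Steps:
$a = -5$ ($a = -3 - 2 = -5$)
$N = 9$ ($N = \left(-3\right) \left(-3\right) = 9$)
$d{\left(b,g \right)} = 5 + g$ ($d{\left(b,g \right)} = g - -5 = g + 5 = 5 + g$)
$\frac{1}{7918 + d{\left(N,-19 \right)}} = \frac{1}{7918 + \left(5 - 19\right)} = \frac{1}{7918 - 14} = \frac{1}{7904}$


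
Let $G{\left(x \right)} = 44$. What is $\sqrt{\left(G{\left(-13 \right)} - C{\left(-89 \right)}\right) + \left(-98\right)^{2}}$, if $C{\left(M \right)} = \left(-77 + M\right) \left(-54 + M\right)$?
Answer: $i \sqrt{14090} \approx 118.7 i$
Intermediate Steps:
$\sqrt{\left(G{\left(-13 \right)} - C{\left(-89 \right)}\right) + \left(-98\right)^{2}} = \sqrt{\left(44 - \left(4158 + \left(-89\right)^{2} - -11659\right)\right) + \left(-98\right)^{2}} = \sqrt{\left(44 - \left(4158 + 7921 + 11659\right)\right) + 9604} = \sqrt{\left(44 - 23738\right) + 9604} = \sqrt{-23694 + 9604} = \sqrt{-14090} = i \sqrt{14090}$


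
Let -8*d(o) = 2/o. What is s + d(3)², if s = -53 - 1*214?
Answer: -38447/144 ≈ -266.99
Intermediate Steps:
d(o) = -1/(4*o)
s = -267 (s = -53 - 214 = -267)
s + d(3)² = -267 + (-¼/3)² = -267 + (-¼*⅓)² = -267 + (-1/12)² = -267 + 1/144 = -38447/144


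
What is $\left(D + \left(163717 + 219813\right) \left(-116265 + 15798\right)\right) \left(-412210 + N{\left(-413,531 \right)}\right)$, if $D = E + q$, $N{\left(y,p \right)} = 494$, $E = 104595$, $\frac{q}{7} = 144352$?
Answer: $15863826499671916$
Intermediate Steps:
$q = 1010464$ ($q = 7 \cdot 144352 = 1010464$)
$D = 1115059$ ($D = 104595 + 1010464 = 1115059$)
$\left(D + \left(163717 + 219813\right) \left(-116265 + 15798\right)\right) \left(-412210 + N{\left(-413,531 \right)}\right) = \left(1115059 + \left(163717 + 219813\right) \left(-116265 + 15798\right)\right) \left(-412210 + 494\right) = \left(1115059 + 383530 \left(-100467\right)\right) \left(-411716\right) = \left(1115059 - 38532108510\right) \left(-411716\right) = \left(-38530993451\right) \left(-411716\right) = 15863826499671916$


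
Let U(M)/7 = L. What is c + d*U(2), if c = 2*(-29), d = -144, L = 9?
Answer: -9130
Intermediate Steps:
U(M) = 63 (U(M) = 7*9 = 63)
c = -58
c + d*U(2) = -58 - 144*63 = -58 - 9072 = -9130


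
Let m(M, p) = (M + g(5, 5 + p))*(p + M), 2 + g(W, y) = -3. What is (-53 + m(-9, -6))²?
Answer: 24649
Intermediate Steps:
g(W, y) = -5 (g(W, y) = -2 - 3 = -5)
m(M, p) = (-5 + M)*(M + p) (m(M, p) = (M - 5)*(p + M) = (-5 + M)*(M + p))
(-53 + m(-9, -6))² = (-53 + ((-9)² - 5*(-9) - 5*(-6) - 9*(-6)))² = (-53 + (81 + 45 + 30 + 54))² = (-53 + 210)² = 157² = 24649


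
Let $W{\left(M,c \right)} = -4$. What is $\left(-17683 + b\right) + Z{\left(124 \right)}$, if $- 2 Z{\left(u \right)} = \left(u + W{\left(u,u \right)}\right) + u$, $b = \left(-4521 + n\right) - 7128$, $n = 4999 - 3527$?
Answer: $-27982$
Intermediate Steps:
$n = 1472$
$b = -10177$ ($b = \left(-4521 + 1472\right) - 7128 = -3049 - 7128 = -10177$)
$Z{\left(u \right)} = 2 - u$ ($Z{\left(u \right)} = - \frac{\left(u - 4\right) + u}{2} = - \frac{\left(-4 + u\right) + u}{2} = - \frac{-4 + 2 u}{2} = 2 - u$)
$\left(-17683 + b\right) + Z{\left(124 \right)} = \left(-17683 - 10177\right) + \left(2 - 124\right) = -27860 + \left(2 - 124\right) = -27860 - 122 = -27982$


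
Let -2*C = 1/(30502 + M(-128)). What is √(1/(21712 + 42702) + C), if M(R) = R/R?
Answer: 2*I*√209253355773/982410121 ≈ 0.00093126*I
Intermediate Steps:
M(R) = 1
C = -1/61006 (C = -1/(2*(30502 + 1)) = -½/30503 = -½*1/30503 = -1/61006 ≈ -1.6392e-5)
√(1/(21712 + 42702) + C) = √(1/(21712 + 42702) - 1/61006) = √(1/64414 - 1/61006) = √(-852/982410121) = 2*I*√209253355773/982410121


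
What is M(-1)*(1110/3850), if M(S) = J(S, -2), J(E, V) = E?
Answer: -111/385 ≈ -0.28831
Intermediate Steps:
M(S) = S
M(-1)*(1110/3850) = -1110/3850 = -1*111/385 = -111/385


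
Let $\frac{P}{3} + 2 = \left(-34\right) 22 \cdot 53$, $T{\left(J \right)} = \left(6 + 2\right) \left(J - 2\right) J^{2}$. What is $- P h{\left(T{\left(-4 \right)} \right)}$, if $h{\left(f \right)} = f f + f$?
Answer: $70061142528$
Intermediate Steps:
$T{\left(J \right)} = J^{2} \left(-16 + 8 J\right)$ ($T{\left(J \right)} = 8 \left(-2 + J\right) J^{2} = \left(-16 + 8 J\right) J^{2} = J^{2} \left(-16 + 8 J\right)$)
$h{\left(f \right)} = f + f^{2}$ ($h{\left(f \right)} = f^{2} + f = f + f^{2}$)
$P = -118938$ ($P = -6 + 3 \left(-34\right) 22 \cdot 53 = -6 + 3 \left(\left(-748\right) 53\right) = -6 + 3 \left(-39644\right) = -6 - 118932 = -118938$)
$- P h{\left(T{\left(-4 \right)} \right)} = - \left(-118938\right) 8 \left(-4\right)^{2} \left(-2 - 4\right) \left(1 + 8 \left(-4\right)^{2} \left(-2 - 4\right)\right) = - \left(-118938\right) 8 \cdot 16 \left(-6\right) \left(1 + 8 \cdot 16 \left(-6\right)\right) = - \left(-118938\right) \left(- 768 \left(1 - 768\right)\right) = - \left(-118938\right) \left(\left(-768\right) \left(-767\right)\right) = - \left(-118938\right) 589056 = \left(-1\right) \left(-70061142528\right) = 70061142528$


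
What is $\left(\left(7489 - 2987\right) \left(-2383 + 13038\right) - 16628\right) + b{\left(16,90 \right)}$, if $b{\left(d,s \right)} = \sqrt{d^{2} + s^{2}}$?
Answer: $47952182 + 2 \sqrt{2089} \approx 4.7952 \cdot 10^{7}$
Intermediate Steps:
$\left(\left(7489 - 2987\right) \left(-2383 + 13038\right) - 16628\right) + b{\left(16,90 \right)} = \left(\left(7489 - 2987\right) \left(-2383 + 13038\right) - 16628\right) + \sqrt{16^{2} + 90^{2}} = \left(4502 \cdot 10655 - 16628\right) + \sqrt{256 + 8100} = \left(47968810 - 16628\right) + \sqrt{8356} = 47952182 + 2 \sqrt{2089}$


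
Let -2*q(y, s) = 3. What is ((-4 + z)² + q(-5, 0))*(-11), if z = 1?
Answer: -165/2 ≈ -82.500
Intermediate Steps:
q(y, s) = -3/2 (q(y, s) = -½*3 = -3/2)
((-4 + z)² + q(-5, 0))*(-11) = ((-4 + 1)² - 3/2)*(-11) = ((-3)² - 3/2)*(-11) = (9 - 3/2)*(-11) = (15/2)*(-11) = -165/2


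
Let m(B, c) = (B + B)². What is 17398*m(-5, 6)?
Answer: 1739800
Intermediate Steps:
m(B, c) = 4*B² (m(B, c) = (2*B)² = 4*B²)
17398*m(-5, 6) = 17398*(4*(-5)²) = 17398*(4*25) = 17398*100 = 1739800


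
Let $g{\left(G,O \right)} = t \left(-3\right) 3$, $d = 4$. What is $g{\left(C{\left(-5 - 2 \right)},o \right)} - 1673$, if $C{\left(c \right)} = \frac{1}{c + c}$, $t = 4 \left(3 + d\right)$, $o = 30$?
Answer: $-1925$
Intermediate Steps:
$t = 28$ ($t = 4 \left(3 + 4\right) = 4 \cdot 7 = 28$)
$C{\left(c \right)} = \frac{1}{2 c}$
$g{\left(G,O \right)} = -252$ ($g{\left(G,O \right)} = 28 \left(-3\right) 3 = \left(-84\right) 3 = -252$)
$g{\left(C{\left(-5 - 2 \right)},o \right)} - 1673 = -252 - 1673 = -1925$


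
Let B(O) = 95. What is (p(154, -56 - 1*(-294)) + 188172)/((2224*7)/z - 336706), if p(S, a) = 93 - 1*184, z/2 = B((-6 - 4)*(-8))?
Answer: -17867695/31979286 ≈ -0.55873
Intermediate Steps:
z = 190 (z = 2*95 = 190)
p(S, a) = -91 (p(S, a) = 93 - 184 = -91)
(p(154, -56 - 1*(-294)) + 188172)/((2224*7)/z - 336706) = (-91 + 188172)/((2224*7)/190 - 336706) = 188081/(15568*(1/190) - 336706) = 188081/(7784/95 - 336706) = 188081/(-31979286/95) = 188081*(-95/31979286) = -17867695/31979286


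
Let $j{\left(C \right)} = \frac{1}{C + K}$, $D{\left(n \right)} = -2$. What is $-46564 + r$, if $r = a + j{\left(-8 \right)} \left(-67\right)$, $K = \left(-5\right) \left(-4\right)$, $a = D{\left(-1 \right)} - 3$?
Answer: $- \frac{558895}{12} \approx -46575.0$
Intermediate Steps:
$a = -5$ ($a = -2 - 3 = -5$)
$K = 20$
$j{\left(C \right)} = \frac{1}{20 + C}$ ($j{\left(C \right)} = \frac{1}{C + 20} = \frac{1}{20 + C}$)
$r = - \frac{127}{12}$ ($r = -5 + \frac{1}{20 - 8} \left(-67\right) = -5 + \frac{1}{12} \left(-67\right) = -5 - \frac{67}{12} = - \frac{127}{12} \approx -10.583$)
$-46564 + r = -46564 - \frac{127}{12} = - \frac{558895}{12}$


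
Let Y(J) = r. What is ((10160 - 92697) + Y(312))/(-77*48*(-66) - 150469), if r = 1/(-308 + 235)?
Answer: -6025202/6823091 ≈ -0.88306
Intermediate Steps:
r = -1/73 (r = 1/(-73) = -1/73 ≈ -0.013699)
Y(J) = -1/73
((10160 - 92697) + Y(312))/(-77*48*(-66) - 150469) = ((10160 - 92697) - 1/73)/(-77*48*(-66) - 150469) = (-82537 - 1/73)/(-3696*(-66) - 150469) = -6025202/(73*(243936 - 150469)) = -6025202/73/93467 = -6025202/73*1/93467 = -6025202/6823091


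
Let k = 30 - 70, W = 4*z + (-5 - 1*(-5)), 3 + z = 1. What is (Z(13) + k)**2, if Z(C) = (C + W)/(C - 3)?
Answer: 6241/4 ≈ 1560.3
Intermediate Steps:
z = -2 (z = -3 + 1 = -2)
W = -8 (W = 4*(-2) + (-5 - 1*(-5)) = -8 + (-5 + 5) = -8 + 0 = -8)
Z(C) = (-8 + C)/(-3 + C) (Z(C) = (C - 8)/(C - 3) = (-8 + C)/(-3 + C))
k = -40
(Z(13) + k)**2 = ((-8 + 13)/(-3 + 13) - 40)**2 = (5/10 - 40)**2 = ((1/10)*5 - 40)**2 = (1/2 - 40)**2 = (-79/2)**2 = 6241/4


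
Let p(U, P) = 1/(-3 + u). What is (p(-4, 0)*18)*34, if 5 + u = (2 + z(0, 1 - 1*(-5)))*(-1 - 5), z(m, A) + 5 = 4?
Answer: -306/7 ≈ -43.714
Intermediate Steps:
z(m, A) = -1 (z(m, A) = -5 + 4 = -1)
u = -11 (u = -5 + (2 - 1)*(-1 - 5) = -5 + 1*(-6) = -5 - 6 = -11)
p(U, P) = -1/14 (p(U, P) = 1/(-3 - 11) = 1/(-14) = -1/14)
(p(-4, 0)*18)*34 = -1/14*18*34 = -9/7*34 = -306/7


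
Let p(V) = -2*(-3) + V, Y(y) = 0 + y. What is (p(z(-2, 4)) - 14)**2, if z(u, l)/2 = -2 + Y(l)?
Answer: 16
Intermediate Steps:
Y(y) = y
z(u, l) = -4 + 2*l (z(u, l) = 2*(-2 + l) = -4 + 2*l)
p(V) = 6 + V
(p(z(-2, 4)) - 14)**2 = ((6 + (-4 + 2*4)) - 14)**2 = ((6 + (-4 + 8)) - 14)**2 = ((6 + 4) - 14)**2 = (10 - 14)**2 = (-4)**2 = 16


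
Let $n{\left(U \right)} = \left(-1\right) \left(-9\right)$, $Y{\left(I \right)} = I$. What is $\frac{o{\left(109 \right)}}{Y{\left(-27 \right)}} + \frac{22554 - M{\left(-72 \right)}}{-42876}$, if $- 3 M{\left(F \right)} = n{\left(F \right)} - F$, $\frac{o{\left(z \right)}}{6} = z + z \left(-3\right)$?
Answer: $\frac{684841}{14292} \approx 47.918$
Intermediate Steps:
$o{\left(z \right)} = - 12 z$ ($o{\left(z \right)} = 6 \left(z + z \left(-3\right)\right) = 6 \left(z - 3 z\right) = 6 \left(- 2 z\right) = - 12 z$)
$n{\left(U \right)} = 9$
$M{\left(F \right)} = -3 + \frac{F}{3}$ ($M{\left(F \right)} = - \frac{9 - F}{3} = -3 + \frac{F}{3}$)
$\frac{o{\left(109 \right)}}{Y{\left(-27 \right)}} + \frac{22554 - M{\left(-72 \right)}}{-42876} = \frac{\left(-12\right) 109}{-27} + \frac{22554 - \left(-3 + \frac{1}{3} \left(-72\right)\right)}{-42876} = \left(-1308\right) \left(- \frac{1}{27}\right) + \left(22554 - \left(-3 - 24\right)\right) \left(- \frac{1}{42876}\right) = \frac{436}{9} + \left(22554 - -27\right) \left(- \frac{1}{42876}\right) = \frac{436}{9} + \left(22554 + 27\right) \left(- \frac{1}{42876}\right) = \frac{436}{9} + 22581 \left(- \frac{1}{42876}\right) = \frac{436}{9} - \frac{2509}{4764} = \frac{684841}{14292}$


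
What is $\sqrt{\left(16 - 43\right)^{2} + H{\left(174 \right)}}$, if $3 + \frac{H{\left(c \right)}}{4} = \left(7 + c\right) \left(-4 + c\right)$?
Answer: $\sqrt{123797} \approx 351.85$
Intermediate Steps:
$H{\left(c \right)} = -12 + 4 \left(-4 + c\right) \left(7 + c\right)$ ($H{\left(c \right)} = -12 + 4 \left(7 + c\right) \left(-4 + c\right) = -12 + 4 \left(-4 + c\right) \left(7 + c\right)$)
$\sqrt{\left(16 - 43\right)^{2} + H{\left(174 \right)}} = \sqrt{\left(16 - 43\right)^{2} + \left(-124 + 4 \cdot 174^{2} + 12 \cdot 174\right)} = \sqrt{\left(-27\right)^{2} + \left(-124 + 4 \cdot 30276 + 2088\right)} = \sqrt{729 + \left(-124 + 121104 + 2088\right)} = \sqrt{729 + 123068} = \sqrt{123797}$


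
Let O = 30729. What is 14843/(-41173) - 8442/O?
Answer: -267897671/421735039 ≈ -0.63523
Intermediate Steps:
14843/(-41173) - 8442/O = 14843/(-41173) - 8442/30729 = 14843*(-1/41173) - 8442*1/30729 = -14843/41173 - 2814/10243 = -267897671/421735039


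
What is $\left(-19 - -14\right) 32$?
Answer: $-160$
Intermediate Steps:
$\left(-19 - -14\right) 32 = \left(-19 + \left(-1 + 15\right)\right) 32 = \left(-19 + 14\right) 32 = \left(-5\right) 32 = -160$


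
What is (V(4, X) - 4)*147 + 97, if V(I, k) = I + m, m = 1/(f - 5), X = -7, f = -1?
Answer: 145/2 ≈ 72.500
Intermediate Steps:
m = -⅙ (m = 1/(-1 - 5) = 1/(-6) = -⅙ ≈ -0.16667)
V(I, k) = -⅙ + I (V(I, k) = I - ⅙ = -⅙ + I)
(V(4, X) - 4)*147 + 97 = ((-⅙ + 4) - 4)*147 + 97 = (23/6 - 4)*147 + 97 = -⅙*147 + 97 = -49/2 + 97 = 145/2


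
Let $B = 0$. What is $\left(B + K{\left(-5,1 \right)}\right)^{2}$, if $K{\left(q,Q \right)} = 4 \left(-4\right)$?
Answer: $256$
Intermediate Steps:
$K{\left(q,Q \right)} = -16$
$\left(B + K{\left(-5,1 \right)}\right)^{2} = \left(0 - 16\right)^{2} = \left(-16\right)^{2} = 256$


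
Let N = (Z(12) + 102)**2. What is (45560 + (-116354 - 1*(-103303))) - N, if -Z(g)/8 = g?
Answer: 32473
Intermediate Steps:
Z(g) = -8*g
N = 36 (N = (-8*12 + 102)**2 = (-96 + 102)**2 = 6**2 = 36)
(45560 + (-116354 - 1*(-103303))) - N = (45560 + (-116354 - 1*(-103303))) - 1*36 = (45560 + (-116354 + 103303)) - 36 = (45560 - 13051) - 36 = 32509 - 36 = 32473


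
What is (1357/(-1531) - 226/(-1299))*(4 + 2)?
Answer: -2833474/662923 ≈ -4.2742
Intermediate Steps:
(1357/(-1531) - 226/(-1299))*(4 + 2) = (1357*(-1/1531) - 226*(-1/1299))*6 = (-1357/1531 + 226/1299)*6 = -1416737/1988769*6 = -2833474/662923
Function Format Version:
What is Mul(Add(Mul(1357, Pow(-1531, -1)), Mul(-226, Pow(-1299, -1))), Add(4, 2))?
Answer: Rational(-2833474, 662923) ≈ -4.2742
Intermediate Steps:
Mul(Add(Mul(1357, Pow(-1531, -1)), Mul(-226, Pow(-1299, -1))), Add(4, 2)) = Mul(Add(Mul(1357, Rational(-1, 1531)), Mul(-226, Rational(-1, 1299))), 6) = Mul(Add(Rational(-1357, 1531), Rational(226, 1299)), 6) = Mul(Rational(-1416737, 1988769), 6) = Rational(-2833474, 662923)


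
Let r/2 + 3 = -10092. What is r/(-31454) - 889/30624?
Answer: 295167977/481623648 ≈ 0.61286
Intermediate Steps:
r = -20190 (r = -6 + 2*(-10092) = -6 - 20184 = -20190)
r/(-31454) - 889/30624 = -20190/(-31454) - 889/30624 = -20190*(-1/31454) - 889*1/30624 = 10095/15727 - 889/30624 = 295167977/481623648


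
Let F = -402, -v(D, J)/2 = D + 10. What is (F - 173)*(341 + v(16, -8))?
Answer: -166175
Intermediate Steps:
v(D, J) = -20 - 2*D (v(D, J) = -2*(D + 10) = -2*(10 + D) = -20 - 2*D)
(F - 173)*(341 + v(16, -8)) = (-402 - 173)*(341 + (-20 - 2*16)) = -575*(341 + (-20 - 32)) = -575*(341 - 52) = -575*289 = -166175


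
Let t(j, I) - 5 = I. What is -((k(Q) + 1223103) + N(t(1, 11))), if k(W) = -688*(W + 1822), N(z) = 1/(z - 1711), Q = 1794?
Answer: 2143674976/1695 ≈ 1.2647e+6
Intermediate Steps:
t(j, I) = 5 + I
N(z) = 1/(-1711 + z)
k(W) = -1253536 - 688*W (k(W) = -688*(1822 + W) = -1253536 - 688*W)
-((k(Q) + 1223103) + N(t(1, 11))) = -(((-1253536 - 688*1794) + 1223103) + 1/(-1711 + (5 + 11))) = -(((-1253536 - 1234272) + 1223103) + 1/(-1711 + 16)) = -((-2487808 + 1223103) + 1/(-1695)) = -(-1264705 - 1/1695) = -1*(-2143674976/1695) = 2143674976/1695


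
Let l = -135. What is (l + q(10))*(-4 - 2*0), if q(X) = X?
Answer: 500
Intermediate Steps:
(l + q(10))*(-4 - 2*0) = (-135 + 10)*(-4 - 2*0) = -125*(-4 + 0) = -125*(-4) = 500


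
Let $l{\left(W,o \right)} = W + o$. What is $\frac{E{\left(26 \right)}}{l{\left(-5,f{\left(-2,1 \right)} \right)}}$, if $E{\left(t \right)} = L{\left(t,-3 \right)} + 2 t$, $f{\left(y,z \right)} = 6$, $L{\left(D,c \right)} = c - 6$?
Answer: $43$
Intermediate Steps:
$L{\left(D,c \right)} = -6 + c$ ($L{\left(D,c \right)} = c - 6 = -6 + c$)
$E{\left(t \right)} = -9 + 2 t$ ($E{\left(t \right)} = \left(-6 - 3\right) + 2 t = -9 + 2 t$)
$\frac{E{\left(26 \right)}}{l{\left(-5,f{\left(-2,1 \right)} \right)}} = \frac{-9 + 2 \cdot 26}{-5 + 6} = \frac{-9 + 52}{1} = 43 \cdot 1 = 43$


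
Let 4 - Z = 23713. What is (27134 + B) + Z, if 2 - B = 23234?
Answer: -19807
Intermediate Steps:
B = -23232 (B = 2 - 1*23234 = 2 - 23234 = -23232)
Z = -23709 (Z = 4 - 1*23713 = 4 - 23713 = -23709)
(27134 + B) + Z = (27134 - 23232) - 23709 = 3902 - 23709 = -19807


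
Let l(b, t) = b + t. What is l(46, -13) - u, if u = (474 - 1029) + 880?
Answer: -292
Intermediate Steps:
u = 325 (u = -555 + 880 = 325)
l(46, -13) - u = (46 - 13) - 1*325 = 33 - 325 = -292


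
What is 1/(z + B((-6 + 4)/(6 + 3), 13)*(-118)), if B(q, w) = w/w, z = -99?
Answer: -1/217 ≈ -0.0046083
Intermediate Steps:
B(q, w) = 1
1/(z + B((-6 + 4)/(6 + 3), 13)*(-118)) = 1/(-99 + 1*(-118)) = 1/(-99 - 118) = 1/(-217) = -1/217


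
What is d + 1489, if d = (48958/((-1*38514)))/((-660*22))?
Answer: 59477393777/39944520 ≈ 1489.0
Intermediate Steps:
d = 3497/39944520 (d = (48958/(-38514))/(-14520) = (48958*(-1/38514))*(-1/14520) = -3497/2751*(-1/14520) = 3497/39944520 ≈ 8.7546e-5)
d + 1489 = 3497/39944520 + 1489 = 59477393777/39944520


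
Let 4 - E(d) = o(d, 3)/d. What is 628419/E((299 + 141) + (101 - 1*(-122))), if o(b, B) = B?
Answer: 138880599/883 ≈ 1.5728e+5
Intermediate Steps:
E(d) = 4 - 3/d
628419/E((299 + 141) + (101 - 1*(-122))) = 628419/(4 - 3/((299 + 141) + (101 - 1*(-122)))) = 628419/(4 - 3/(440 + (101 + 122))) = 628419/(4 - 3/(440 + 223)) = 628419/(4 - 3/663) = 628419/(4 - 3*1/663) = 628419/(4 - 1/221) = 628419/(883/221) = 628419*(221/883) = 138880599/883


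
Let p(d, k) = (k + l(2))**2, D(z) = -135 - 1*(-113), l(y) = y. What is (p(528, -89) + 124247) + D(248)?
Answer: 131794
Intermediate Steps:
D(z) = -22 (D(z) = -135 + 113 = -22)
p(d, k) = (2 + k)**2 (p(d, k) = (k + 2)**2 = (2 + k)**2)
(p(528, -89) + 124247) + D(248) = ((2 - 89)**2 + 124247) - 22 = ((-87)**2 + 124247) - 22 = (7569 + 124247) - 22 = 131816 - 22 = 131794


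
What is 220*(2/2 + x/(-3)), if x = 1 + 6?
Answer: -880/3 ≈ -293.33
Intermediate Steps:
x = 7
220*(2/2 + x/(-3)) = 220*(2/2 + 7/(-3)) = 220*(2*(1/2) + 7*(-1/3)) = 220*(1 - 7/3) = 220*(-4/3) = -880/3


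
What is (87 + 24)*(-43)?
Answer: -4773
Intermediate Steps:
(87 + 24)*(-43) = 111*(-43) = -4773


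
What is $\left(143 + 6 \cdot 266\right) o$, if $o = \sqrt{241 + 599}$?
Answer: $3478 \sqrt{210} \approx 50401.0$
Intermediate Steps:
$o = 2 \sqrt{210}$ ($o = \sqrt{840} = 2 \sqrt{210} \approx 28.983$)
$\left(143 + 6 \cdot 266\right) o = \left(143 + 6 \cdot 266\right) 2 \sqrt{210} = \left(143 + 1596\right) 2 \sqrt{210} = 1739 \cdot 2 \sqrt{210} = 3478 \sqrt{210}$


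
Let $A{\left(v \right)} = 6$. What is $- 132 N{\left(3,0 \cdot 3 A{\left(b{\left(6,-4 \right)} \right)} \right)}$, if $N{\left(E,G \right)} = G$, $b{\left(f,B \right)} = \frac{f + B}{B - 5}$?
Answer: $0$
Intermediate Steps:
$b{\left(f,B \right)} = \frac{B + f}{-5 + B}$
$- 132 N{\left(3,0 \cdot 3 A{\left(b{\left(6,-4 \right)} \right)} \right)} = - 132 \cdot 0 \cdot 3 \cdot 6 = - 132 \cdot 0 \cdot 6 = \left(-132\right) 0 = 0$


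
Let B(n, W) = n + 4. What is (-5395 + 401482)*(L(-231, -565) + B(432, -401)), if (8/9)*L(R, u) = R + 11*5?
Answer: 94268706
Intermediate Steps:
L(R, u) = 495/8 + 9*R/8 (L(R, u) = 9*(R + 11*5)/8 = 9*(R + 55)/8 = 9*(55 + R)/8 = 495/8 + 9*R/8)
B(n, W) = 4 + n
(-5395 + 401482)*(L(-231, -565) + B(432, -401)) = (-5395 + 401482)*((495/8 + (9/8)*(-231)) + (4 + 432)) = 396087*((495/8 - 2079/8) + 436) = 396087*(-198 + 436) = 396087*238 = 94268706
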